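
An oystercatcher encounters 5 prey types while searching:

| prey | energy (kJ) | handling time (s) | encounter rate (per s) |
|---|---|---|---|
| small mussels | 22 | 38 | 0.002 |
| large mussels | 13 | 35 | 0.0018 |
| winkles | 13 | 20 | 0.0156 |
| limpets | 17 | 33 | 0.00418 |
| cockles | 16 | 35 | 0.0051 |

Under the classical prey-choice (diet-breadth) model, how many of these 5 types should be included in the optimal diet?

Profitabilities (E/h, kJ/s): winkles 0.65, small mussels 0.579, limpets 0.515, cockles 0.457, large mussels 0.371. Add prey in this order while the next type's profitability exceeds the intake rate on those already taken.
Rate on top 1: 0.1546. small mussels: 0.579 > 0.1546 → include.
Rate on top 2: 0.1778. limpets: 0.515 > 0.1778 → include.
Rate on top 3: 0.2083. cockles: 0.457 > 0.2083 → include.
Rate on top 4: 0.2344. large mussels: 0.371 > 0.2344 → include.
Optimal diet: winkles, small mussels, limpets, cockles, large mussels — 5 of 5 types.

5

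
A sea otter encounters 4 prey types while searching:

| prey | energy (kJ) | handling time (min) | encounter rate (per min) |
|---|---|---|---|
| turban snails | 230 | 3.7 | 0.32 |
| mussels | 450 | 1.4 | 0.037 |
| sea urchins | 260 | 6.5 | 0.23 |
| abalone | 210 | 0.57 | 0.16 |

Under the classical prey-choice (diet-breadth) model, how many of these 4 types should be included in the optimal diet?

E/h in descending order: abalone 368, mussels 321, turban snails 62.2, sea urchins 40 kJ/min. The optimal diet is the largest prefix of this list for which every included type satisfies E_i/h_i > R on the types above it.
Rate on top 1: 30.79. mussels: 321 > 30.79 → include.
Rate on top 2: 43.96. turban snails: 62.2 > 43.96 → include.
Rate on top 3: 53.22. sea urchins: 40 < 53.22 → exclude; stop.
Optimal diet: abalone, mussels, turban snails — 3 of 4 types.

3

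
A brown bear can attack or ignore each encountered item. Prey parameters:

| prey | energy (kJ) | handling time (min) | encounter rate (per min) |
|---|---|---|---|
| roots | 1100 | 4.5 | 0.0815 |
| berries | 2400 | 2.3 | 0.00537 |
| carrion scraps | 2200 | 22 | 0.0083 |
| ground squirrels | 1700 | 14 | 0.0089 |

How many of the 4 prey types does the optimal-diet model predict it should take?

E/h in descending order: berries 1.04e+03, roots 244, ground squirrels 121, carrion scraps 100 kJ/min. The optimal diet is the largest prefix of this list for which every included type satisfies E_i/h_i > R on the types above it.
Rate on top 1: 12.73. roots: 244 > 12.73 → include.
Rate on top 2: 74.35. ground squirrels: 121 > 74.35 → include.
Rate on top 3: 78.25. carrion scraps: 100 > 78.25 → include.
Optimal diet: berries, roots, ground squirrels, carrion scraps — 4 of 4 types.

4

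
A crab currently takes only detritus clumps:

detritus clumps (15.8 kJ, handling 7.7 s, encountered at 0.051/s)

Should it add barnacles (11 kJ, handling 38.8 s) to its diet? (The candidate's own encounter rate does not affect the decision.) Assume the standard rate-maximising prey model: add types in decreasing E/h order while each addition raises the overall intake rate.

No

Current rate: (0.051×15.8)/(1 + 0.051×7.7) = 0.5786 kJ/s.
Profitability of barnacles: 11/38.8 = 0.2835 kJ/s.
Since 0.2835 < R, time spent handling barnacles is better spent searching.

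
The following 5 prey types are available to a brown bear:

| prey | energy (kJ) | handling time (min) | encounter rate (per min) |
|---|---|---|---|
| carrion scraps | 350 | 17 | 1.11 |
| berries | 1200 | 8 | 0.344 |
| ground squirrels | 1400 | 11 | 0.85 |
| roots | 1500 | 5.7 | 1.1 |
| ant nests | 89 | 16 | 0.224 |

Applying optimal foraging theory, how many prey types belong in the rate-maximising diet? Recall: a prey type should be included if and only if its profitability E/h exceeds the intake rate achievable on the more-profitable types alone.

1

Profitabilities (E/h, kJ/min): roots 263, berries 150, ground squirrels 127, carrion scraps 20.6, ant nests 5.56. Add prey in this order while the next type's profitability exceeds the intake rate on those already taken.
Rate on top 1: 227. berries: 150 < 227 → exclude; stop.
Optimal diet: roots — 1 of 5 types.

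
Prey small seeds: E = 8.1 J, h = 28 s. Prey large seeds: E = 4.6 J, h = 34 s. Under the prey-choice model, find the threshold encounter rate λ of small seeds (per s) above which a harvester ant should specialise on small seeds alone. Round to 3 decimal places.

0.031 per s

The zero-one rule: include large seeds iff E₂/h₂ > λE₁/(1+λh₁). Equality gives the switch point.
λE₁h₂ = E₂ + λE₂h₁ ⇒ λ = E₂/(E₁h₂ − E₂h₁) = 4.6/(275.4 − 128.8) = 0.03138 per s.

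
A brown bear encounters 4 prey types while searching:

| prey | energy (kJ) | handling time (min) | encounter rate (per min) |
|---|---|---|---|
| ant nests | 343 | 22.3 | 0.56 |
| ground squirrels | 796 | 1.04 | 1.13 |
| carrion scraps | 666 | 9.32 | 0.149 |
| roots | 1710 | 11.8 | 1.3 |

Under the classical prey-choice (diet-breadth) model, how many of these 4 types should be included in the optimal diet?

Profitabilities (E/h, kJ/min): ground squirrels 765, roots 145, carrion scraps 71.5, ant nests 15.4. Add prey in this order while the next type's profitability exceeds the intake rate on those already taken.
Rate on top 1: 413.5. roots: 145 < 413.5 → exclude; stop.
Optimal diet: ground squirrels — 1 of 4 types.

1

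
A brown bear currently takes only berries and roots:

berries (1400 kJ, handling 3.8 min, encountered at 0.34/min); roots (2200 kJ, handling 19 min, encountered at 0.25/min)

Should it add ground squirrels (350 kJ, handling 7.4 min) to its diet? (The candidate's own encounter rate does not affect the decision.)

No

Intake rate on the current diet: R = (0.34×1400 + 0.25×2200) / (1 + 0.34×3.8 + 0.25×19) = 1026/7.042 = 145.7 kJ/min.
Profitability of ground squirrels: 350/7.4 = 47.3 kJ/min.
Since 47.3 < R, time spent handling ground squirrels is better spent searching.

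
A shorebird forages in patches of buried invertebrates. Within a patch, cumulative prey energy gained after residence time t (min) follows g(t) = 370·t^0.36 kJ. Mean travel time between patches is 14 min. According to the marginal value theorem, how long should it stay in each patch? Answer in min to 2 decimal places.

7.88 min

By the marginal value theorem, leave when the instantaneous gain rate g'(t) equals the habitat-wide average g(t)/(T + t).
g'(t) = 0.36·370·t^-0.64. Setting 0.36·370·t^-0.64 = 370·t^0.36/(14+t) gives 0.36(14+t) = t, so 0.64·t = 0.36×14.
t* = 0.36×14/0.64 = 7.875 min.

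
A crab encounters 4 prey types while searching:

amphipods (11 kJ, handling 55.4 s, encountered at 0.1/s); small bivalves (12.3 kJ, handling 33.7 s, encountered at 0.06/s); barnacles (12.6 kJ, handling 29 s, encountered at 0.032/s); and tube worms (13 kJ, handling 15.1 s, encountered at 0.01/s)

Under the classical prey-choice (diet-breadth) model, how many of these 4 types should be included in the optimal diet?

Profitabilities (E/h, kJ/s): tube worms 0.861, barnacles 0.434, small bivalves 0.365, amphipods 0.199. Add prey in this order while the next type's profitability exceeds the intake rate on those already taken.
Rate on top 1: 0.1129. barnacles: 0.434 > 0.1129 → include.
Rate on top 2: 0.2565. small bivalves: 0.365 > 0.2565 → include.
Rate on top 3: 0.31. amphipods: 0.199 < 0.31 → exclude; stop.
Optimal diet: tube worms, barnacles, small bivalves — 3 of 4 types.

3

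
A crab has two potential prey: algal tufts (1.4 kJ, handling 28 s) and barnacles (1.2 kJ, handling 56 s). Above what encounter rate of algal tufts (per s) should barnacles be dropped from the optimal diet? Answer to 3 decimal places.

0.027 per s

The zero-one rule: include barnacles iff E₂/h₂ > λE₁/(1+λh₁). Equality gives the switch point.
λE₁h₂ = E₂ + λE₂h₁ ⇒ λ = E₂/(E₁h₂ − E₂h₁) = 1.2/(78.4 − 33.6) = 0.02679 per s.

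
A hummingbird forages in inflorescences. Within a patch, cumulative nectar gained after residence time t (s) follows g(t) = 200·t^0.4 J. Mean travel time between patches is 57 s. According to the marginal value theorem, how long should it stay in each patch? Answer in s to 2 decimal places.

Optimal t* satisfies g'(t*) = g(t*)/(T + t*).
g'(t) = 0.4·200·t^-0.6. Setting 0.4·200·t^-0.6 = 200·t^0.4/(57+t) gives 0.4(57+t) = t, so 0.60·t = 0.4×57.
t* = 0.4×57/0.60 = 38 s.

38.00 s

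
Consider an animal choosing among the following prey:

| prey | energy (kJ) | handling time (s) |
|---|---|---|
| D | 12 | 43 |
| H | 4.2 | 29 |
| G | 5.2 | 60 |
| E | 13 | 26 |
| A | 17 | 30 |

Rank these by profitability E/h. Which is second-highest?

E

In descending order of E/h:
A: 17/30 = 0.567 kJ/s
E: 13/26 = 0.5 kJ/s
D: 12/43 = 0.279 kJ/s
H: 4.2/29 = 0.145 kJ/s
G: 5.2/60 = 0.0867 kJ/s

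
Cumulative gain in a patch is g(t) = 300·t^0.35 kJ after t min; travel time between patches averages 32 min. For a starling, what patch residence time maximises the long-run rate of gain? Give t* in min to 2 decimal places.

17.23 min

Maximise g(t)/(T+t): set derivative to zero → g'(t)(T+t) = g(t).
g'(t) = 0.35·300·t^-0.65. Setting 0.35·300·t^-0.65 = 300·t^0.35/(32+t) gives 0.35(32+t) = t, so 0.65·t = 0.35×32.
t* = 0.35×32/0.65 = 17.23 min.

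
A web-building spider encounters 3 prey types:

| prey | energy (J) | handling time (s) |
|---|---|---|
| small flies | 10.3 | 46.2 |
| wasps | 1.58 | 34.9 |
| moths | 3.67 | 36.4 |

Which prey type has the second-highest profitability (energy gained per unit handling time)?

moths

Profitability E/h (J/s): small flies = 10.3/46.2 = 0.223, wasps = 1.58/34.9 = 0.0453, moths = 3.67/36.4 = 0.101.
Ranked: small flies > moths > wasps.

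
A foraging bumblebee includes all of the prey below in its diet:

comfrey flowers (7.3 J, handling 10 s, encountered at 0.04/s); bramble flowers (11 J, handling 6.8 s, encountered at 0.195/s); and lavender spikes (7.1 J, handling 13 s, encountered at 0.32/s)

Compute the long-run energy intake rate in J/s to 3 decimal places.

R = Σλ_iE_i / (1 + Σλ_ih_i)
Numerator: 0.04×7.3 + 0.195×11 + 0.32×7.1 = 4.709
Denominator: 1 + 0.04×10 + 0.195×6.8 + 0.32×13 = 6.886
R = 4.709/6.886 = 0.6839 J/s

0.684 J/s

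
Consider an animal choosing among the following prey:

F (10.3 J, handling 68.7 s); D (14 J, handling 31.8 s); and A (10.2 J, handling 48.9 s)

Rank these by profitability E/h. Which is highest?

D

Profitability E/h (J/s): F = 10.3/68.7 = 0.15, D = 14/31.8 = 0.44, A = 10.2/48.9 = 0.209.
Ranked: D > A > F.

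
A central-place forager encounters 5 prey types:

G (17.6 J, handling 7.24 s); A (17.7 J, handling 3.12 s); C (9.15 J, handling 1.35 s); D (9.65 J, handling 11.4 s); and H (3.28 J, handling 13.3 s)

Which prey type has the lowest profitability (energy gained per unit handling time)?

H

Profitability E/h (J/s): G = 17.6/7.24 = 2.43, A = 17.7/3.12 = 5.67, C = 9.15/1.35 = 6.78, D = 9.65/11.4 = 0.846, H = 3.28/13.3 = 0.247.
Ranked: C > A > G > D > H.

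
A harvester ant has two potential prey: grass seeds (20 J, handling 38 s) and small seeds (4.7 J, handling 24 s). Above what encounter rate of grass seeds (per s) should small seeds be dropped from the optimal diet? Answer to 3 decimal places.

0.016 per s

At the threshold, the rate on grass seeds alone equals the profitability of small seeds: λ·20/(1 + λ·38) = 4.7/24 = 0.1958.
Rearranging, λ(20 − 0.1958×38) = 0.1958, so λ = 0.1958/12.56 = 0.01559 per s.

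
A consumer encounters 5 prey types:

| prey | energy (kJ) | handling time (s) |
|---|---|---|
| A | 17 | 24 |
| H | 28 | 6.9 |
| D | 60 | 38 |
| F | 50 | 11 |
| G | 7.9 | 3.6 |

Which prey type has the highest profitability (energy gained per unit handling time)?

Profitability E/h (kJ/s): A = 17/24 = 0.708, H = 28/6.9 = 4.06, D = 60/38 = 1.58, F = 50/11 = 4.55, G = 7.9/3.6 = 2.19.
Ranked: F > H > G > D > A.

F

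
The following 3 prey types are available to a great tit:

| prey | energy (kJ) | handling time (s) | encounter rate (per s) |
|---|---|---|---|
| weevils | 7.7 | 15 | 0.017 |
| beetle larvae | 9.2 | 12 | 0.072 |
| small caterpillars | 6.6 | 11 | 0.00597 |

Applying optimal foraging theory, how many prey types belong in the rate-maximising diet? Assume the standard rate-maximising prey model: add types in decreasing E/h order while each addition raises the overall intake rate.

E/h in descending order: beetle larvae 0.767, small caterpillars 0.6, weevils 0.513 kJ/s. The optimal diet is the largest prefix of this list for which every included type satisfies E_i/h_i > R on the types above it.
Rate on top 1: 0.3554. small caterpillars: 0.6 > 0.3554 → include.
Rate on top 2: 0.3637. weevils: 0.513 > 0.3637 → include.
Optimal diet: beetle larvae, small caterpillars, weevils — 3 of 3 types.

3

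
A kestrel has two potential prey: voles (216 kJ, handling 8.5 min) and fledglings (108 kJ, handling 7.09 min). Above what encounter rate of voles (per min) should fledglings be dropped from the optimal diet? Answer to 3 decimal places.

Drop fledglings once their profitability E₂/h₂ falls below the rate achievable on voles alone: E₂/h₂ = λE₁/(1 + λh₁).
Solve for λ: λE₁h₂ = E₂(1 + λh₁) → λ(E₁h₂ − E₂h₁) = E₂ → λ = E₂/(E₁h₂ − E₂h₁).
λ = 108/(216×7.09 − 108×8.5) = 108/613.4 = 0.1761 per min.

0.176 per min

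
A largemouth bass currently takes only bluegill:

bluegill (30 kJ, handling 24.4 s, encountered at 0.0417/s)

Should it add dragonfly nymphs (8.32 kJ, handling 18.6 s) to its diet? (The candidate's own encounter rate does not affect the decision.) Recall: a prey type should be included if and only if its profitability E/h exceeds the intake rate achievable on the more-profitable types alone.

Current rate: (0.0417×30)/(1 + 0.0417×24.4) = 0.6201 kJ/s.
Profitability of dragonfly nymphs: 8.32/18.6 = 0.4473 kJ/s.
Since 0.4473 < R, time spent handling dragonfly nymphs is better spent searching.

No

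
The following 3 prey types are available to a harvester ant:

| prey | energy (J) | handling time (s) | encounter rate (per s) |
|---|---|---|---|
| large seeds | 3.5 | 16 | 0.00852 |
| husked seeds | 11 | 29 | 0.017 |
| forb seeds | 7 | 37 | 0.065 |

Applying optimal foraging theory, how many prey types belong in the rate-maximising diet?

3

Rank by E/h (J/s): husked seeds 0.379, large seeds 0.219, forb seeds 0.189. Include each in turn until the next type's E/h falls below the running intake rate.
Rate on top 1: 0.1253. large seeds: 0.219 > 0.1253 → include.
Rate on top 2: 0.1331. forb seeds: 0.189 > 0.1331 → include.
Optimal diet: husked seeds, large seeds, forb seeds — 3 of 3 types.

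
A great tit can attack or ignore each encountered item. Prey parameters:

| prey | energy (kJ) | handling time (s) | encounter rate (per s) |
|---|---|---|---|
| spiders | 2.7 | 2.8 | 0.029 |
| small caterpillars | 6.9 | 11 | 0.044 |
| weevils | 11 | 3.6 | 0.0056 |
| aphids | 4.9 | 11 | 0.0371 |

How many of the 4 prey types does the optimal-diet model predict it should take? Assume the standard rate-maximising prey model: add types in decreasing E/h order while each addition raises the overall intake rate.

4

Profitabilities (E/h, kJ/s): weevils 3.06, spiders 0.964, small caterpillars 0.627, aphids 0.445. Add prey in this order while the next type's profitability exceeds the intake rate on those already taken.
Rate on top 1: 0.06038. spiders: 0.964 > 0.06038 → include.
Rate on top 2: 0.127. small caterpillars: 0.627 > 0.127 → include.
Rate on top 3: 0.2797. aphids: 0.445 > 0.2797 → include.
Optimal diet: weevils, spiders, small caterpillars, aphids — 4 of 4 types.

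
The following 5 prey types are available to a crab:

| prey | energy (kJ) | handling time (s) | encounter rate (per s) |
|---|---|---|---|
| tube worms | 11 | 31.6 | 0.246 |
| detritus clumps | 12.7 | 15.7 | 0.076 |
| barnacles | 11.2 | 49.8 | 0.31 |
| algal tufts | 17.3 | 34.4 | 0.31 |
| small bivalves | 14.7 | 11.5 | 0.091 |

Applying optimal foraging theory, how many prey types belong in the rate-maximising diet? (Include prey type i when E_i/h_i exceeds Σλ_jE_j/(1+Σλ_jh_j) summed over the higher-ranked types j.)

E/h in descending order: small bivalves 1.28, detritus clumps 0.809, algal tufts 0.503, tube worms 0.348, barnacles 0.225 kJ/s. The optimal diet is the largest prefix of this list for which every included type satisfies E_i/h_i > R on the types above it.
Rate on top 1: 0.6537. detritus clumps: 0.809 > 0.6537 → include.
Rate on top 2: 0.7108. algal tufts: 0.503 < 0.7108 → exclude; stop.
Optimal diet: small bivalves, detritus clumps — 2 of 5 types.

2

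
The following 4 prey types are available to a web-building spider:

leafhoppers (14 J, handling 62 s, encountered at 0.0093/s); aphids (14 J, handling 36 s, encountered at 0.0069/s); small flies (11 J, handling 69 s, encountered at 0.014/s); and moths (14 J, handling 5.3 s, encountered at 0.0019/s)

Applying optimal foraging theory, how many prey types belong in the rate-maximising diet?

E/h in descending order: moths 2.64, aphids 0.389, leafhoppers 0.226, small flies 0.159 J/s. The optimal diet is the largest prefix of this list for which every included type satisfies E_i/h_i > R on the types above it.
Rate on top 1: 0.02633. aphids: 0.389 > 0.02633 → include.
Rate on top 2: 0.0979. leafhoppers: 0.226 > 0.0979 → include.
Rate on top 3: 0.1381. small flies: 0.159 > 0.1381 → include.
Optimal diet: moths, aphids, leafhoppers, small flies — 4 of 4 types.

4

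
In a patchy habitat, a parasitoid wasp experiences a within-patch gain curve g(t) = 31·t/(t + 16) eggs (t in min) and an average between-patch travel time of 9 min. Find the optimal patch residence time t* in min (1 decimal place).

12.0 min

By the marginal value theorem, leave when the instantaneous gain rate g'(t) equals the habitat-wide average g(t)/(T + t).
g'(t) = 31·16/(t + 16)². Setting 31·16/(t+16)² = 31t/[(t+16)(9+t)] gives 16(9+t) = t(t+16), so t² = 16×9 = 144.
t* = √144 = 12 min.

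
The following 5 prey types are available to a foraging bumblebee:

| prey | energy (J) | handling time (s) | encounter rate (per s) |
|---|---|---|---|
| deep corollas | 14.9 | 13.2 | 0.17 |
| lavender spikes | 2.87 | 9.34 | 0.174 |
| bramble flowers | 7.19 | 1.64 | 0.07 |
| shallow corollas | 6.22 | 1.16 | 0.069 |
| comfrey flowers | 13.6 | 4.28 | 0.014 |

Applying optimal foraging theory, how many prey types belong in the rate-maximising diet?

4

Profitabilities (E/h, J/s): shallow corollas 5.36, bramble flowers 4.38, comfrey flowers 3.18, deep corollas 1.13, lavender spikes 0.307. Add prey in this order while the next type's profitability exceeds the intake rate on those already taken.
Rate on top 1: 0.3974. bramble flowers: 4.38 > 0.3974 → include.
Rate on top 2: 0.7804. comfrey flowers: 3.18 > 0.7804 → include.
Rate on top 3: 0.8949. deep corollas: 1.13 > 0.8949 → include.
Rate on top 4: 1.045. lavender spikes: 0.307 < 1.045 → exclude; stop.
Optimal diet: shallow corollas, bramble flowers, comfrey flowers, deep corollas — 4 of 5 types.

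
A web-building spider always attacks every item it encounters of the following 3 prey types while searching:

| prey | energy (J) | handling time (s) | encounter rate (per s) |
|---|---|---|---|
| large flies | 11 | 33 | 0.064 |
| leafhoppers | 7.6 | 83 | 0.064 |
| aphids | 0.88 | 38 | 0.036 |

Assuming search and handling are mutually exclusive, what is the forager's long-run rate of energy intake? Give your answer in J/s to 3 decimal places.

R = (0.064×11 + 0.064×7.6 + 0.036×0.88) / (1 + 0.064×33 + 0.064×83 + 0.036×38) = 1.222/9.792 = 0.1248 J/s.

0.125 J/s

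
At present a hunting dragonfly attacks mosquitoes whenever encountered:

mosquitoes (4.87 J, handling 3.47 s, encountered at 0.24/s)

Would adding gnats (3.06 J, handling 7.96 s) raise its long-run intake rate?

No

Current rate: (0.24×4.87)/(1 + 0.24×3.47) = 0.6377 J/s.
gnats: E/h = 3.06/7.96 = 0.3844 J/s.
Since 0.3844 < R, time spent handling gnats is better spent searching.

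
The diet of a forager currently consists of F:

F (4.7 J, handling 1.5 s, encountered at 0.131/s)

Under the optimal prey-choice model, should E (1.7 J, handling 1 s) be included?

Intake rate on the current diet: R = (0.131×4.7) / (1 + 0.131×1.5) = 0.6157/1.196 = 0.5146 J/s.
Profitability of E: 1.7/1 = 1.7 J/s.
1.7 > 0.5146, so adding E raises the average — include it.

Yes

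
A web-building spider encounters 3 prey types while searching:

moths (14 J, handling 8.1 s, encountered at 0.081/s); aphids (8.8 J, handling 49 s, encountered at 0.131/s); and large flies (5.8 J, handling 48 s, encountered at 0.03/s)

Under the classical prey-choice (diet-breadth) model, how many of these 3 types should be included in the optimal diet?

Profitabilities (E/h, J/s): moths 1.73, aphids 0.18, large flies 0.121. Add prey in this order while the next type's profitability exceeds the intake rate on those already taken.
Rate on top 1: 0.6847. aphids: 0.18 < 0.6847 → exclude; stop.
Optimal diet: moths — 1 of 3 types.

1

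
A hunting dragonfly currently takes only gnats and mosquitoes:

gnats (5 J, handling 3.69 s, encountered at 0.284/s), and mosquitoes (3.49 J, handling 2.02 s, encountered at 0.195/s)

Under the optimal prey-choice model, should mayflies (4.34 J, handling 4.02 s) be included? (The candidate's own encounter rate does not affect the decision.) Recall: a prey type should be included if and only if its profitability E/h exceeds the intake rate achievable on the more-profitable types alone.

Yes

Current rate: (0.284×5 + 0.195×3.49)/(1 + 0.284×3.69 + 0.195×2.02) = 0.8602 J/s.
Profitability of mayflies: 4.34/4.02 = 1.08 J/s.
Since 1.08 > R, including mayflies increases the long-run rate.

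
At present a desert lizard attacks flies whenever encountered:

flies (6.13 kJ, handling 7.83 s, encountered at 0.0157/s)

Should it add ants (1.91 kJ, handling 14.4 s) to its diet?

Current rate: (0.0157×6.13)/(1 + 0.0157×7.83) = 0.08571 kJ/s.
Profitability of ants: 1.91/14.4 = 0.1326 kJ/s.
Since 0.1326 > R, including ants increases the long-run rate.

Yes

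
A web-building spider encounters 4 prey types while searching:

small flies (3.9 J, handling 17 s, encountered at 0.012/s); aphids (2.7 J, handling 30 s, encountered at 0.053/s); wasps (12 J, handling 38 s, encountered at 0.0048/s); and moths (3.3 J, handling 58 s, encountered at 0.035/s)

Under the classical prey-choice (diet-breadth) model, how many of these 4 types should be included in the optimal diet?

E/h in descending order: wasps 0.316, small flies 0.229, aphids 0.09, moths 0.0569 J/s. The optimal diet is the largest prefix of this list for which every included type satisfies E_i/h_i > R on the types above it.
Rate on top 1: 0.04871. small flies: 0.229 > 0.04871 → include.
Rate on top 2: 0.0753. aphids: 0.09 > 0.0753 → include.
Rate on top 3: 0.08315. moths: 0.0569 < 0.08315 → exclude; stop.
Optimal diet: wasps, small flies, aphids — 3 of 4 types.

3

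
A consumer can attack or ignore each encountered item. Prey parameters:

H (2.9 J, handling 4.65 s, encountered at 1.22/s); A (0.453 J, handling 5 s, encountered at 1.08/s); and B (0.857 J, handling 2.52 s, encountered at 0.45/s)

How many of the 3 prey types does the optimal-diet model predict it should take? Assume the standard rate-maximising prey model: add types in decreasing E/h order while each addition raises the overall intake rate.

1

Rank by E/h (J/s): H 0.624, B 0.34, A 0.0906. Include each in turn until the next type's E/h falls below the running intake rate.
Rate on top 1: 0.5302. B: 0.34 < 0.5302 → exclude; stop.
Optimal diet: H — 1 of 3 types.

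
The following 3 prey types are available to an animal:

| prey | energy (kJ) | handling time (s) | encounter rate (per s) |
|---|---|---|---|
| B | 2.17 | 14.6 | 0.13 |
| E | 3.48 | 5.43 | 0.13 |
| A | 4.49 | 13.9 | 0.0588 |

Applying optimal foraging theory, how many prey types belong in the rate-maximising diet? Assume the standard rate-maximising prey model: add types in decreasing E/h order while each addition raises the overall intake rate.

E/h in descending order: E 0.641, A 0.323, B 0.149 kJ/s. The optimal diet is the largest prefix of this list for which every included type satisfies E_i/h_i > R on the types above it.
Rate on top 1: 0.2652. A: 0.323 > 0.2652 → include.
Rate on top 2: 0.2839. B: 0.149 < 0.2839 → exclude; stop.
Optimal diet: E, A — 2 of 3 types.

2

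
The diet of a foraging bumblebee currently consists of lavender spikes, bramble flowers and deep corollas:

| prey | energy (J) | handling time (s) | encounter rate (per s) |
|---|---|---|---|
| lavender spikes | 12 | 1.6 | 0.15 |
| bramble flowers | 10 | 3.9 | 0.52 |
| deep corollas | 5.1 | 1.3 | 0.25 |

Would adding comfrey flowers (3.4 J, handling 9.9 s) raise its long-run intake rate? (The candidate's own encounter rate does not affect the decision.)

Current rate: (0.15×12 + 0.52×10 + 0.25×5.1)/(1 + 0.15×1.6 + 0.52×3.9 + 0.25×1.3) = 2.303 J/s.
Profitability of comfrey flowers: 3.4/9.9 = 0.3434 J/s.
0.3434 < 2.303, so adding comfrey flowers would lower the average — exclude it.

No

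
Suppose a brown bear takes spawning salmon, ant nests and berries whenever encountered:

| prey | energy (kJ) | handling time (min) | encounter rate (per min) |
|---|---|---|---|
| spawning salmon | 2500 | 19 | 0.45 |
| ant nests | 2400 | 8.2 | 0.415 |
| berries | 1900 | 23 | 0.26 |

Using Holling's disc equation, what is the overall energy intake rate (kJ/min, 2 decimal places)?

R = (0.45×2500 + 0.415×2400 + 0.26×1900) / (1 + 0.45×19 + 0.415×8.2 + 0.26×23) = 2615/18.93 = 138.1 kJ/min.

138.12 kJ/min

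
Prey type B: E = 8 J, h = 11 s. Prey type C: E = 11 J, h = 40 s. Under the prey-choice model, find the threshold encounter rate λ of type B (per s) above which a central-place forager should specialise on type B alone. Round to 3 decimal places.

0.055 per s

The zero-one rule: include type C iff E₂/h₂ > λE₁/(1+λh₁). Equality gives the switch point.
λE₁h₂ = E₂ + λE₂h₁ ⇒ λ = E₂/(E₁h₂ − E₂h₁) = 11/(320 − 121) = 0.05528 per s.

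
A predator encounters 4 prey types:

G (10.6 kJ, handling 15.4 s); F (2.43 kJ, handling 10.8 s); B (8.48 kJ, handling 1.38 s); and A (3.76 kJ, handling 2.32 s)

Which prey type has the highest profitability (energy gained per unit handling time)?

Profitability E/h (kJ/s): G = 10.6/15.4 = 0.688, F = 2.43/10.8 = 0.225, B = 8.48/1.38 = 6.14, A = 3.76/2.32 = 1.62.
Ranked: B > A > G > F.

B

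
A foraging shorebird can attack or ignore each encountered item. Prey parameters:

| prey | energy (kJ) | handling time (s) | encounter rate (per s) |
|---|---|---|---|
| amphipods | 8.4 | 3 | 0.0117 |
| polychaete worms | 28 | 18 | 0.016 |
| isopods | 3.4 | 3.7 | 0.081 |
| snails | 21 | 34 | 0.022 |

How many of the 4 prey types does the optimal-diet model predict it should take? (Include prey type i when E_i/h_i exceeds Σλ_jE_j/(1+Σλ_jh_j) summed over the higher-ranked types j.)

4

E/h in descending order: amphipods 2.8, polychaete worms 1.56, isopods 0.919, snails 0.618 kJ/s. The optimal diet is the largest prefix of this list for which every included type satisfies E_i/h_i > R on the types above it.
Rate on top 1: 0.09495. polychaete worms: 1.56 > 0.09495 → include.
Rate on top 2: 0.4129. isopods: 0.919 > 0.4129 → include.
Rate on top 3: 0.5063. snails: 0.618 > 0.5063 → include.
Optimal diet: amphipods, polychaete worms, isopods, snails — 4 of 4 types.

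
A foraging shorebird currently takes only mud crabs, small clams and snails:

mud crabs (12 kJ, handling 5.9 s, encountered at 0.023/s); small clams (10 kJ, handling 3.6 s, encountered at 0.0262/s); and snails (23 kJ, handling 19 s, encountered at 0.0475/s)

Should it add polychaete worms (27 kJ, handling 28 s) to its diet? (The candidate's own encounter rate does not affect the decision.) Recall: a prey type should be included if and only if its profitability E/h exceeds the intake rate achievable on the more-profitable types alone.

Current rate: (0.023×12 + 0.0262×10 + 0.0475×23)/(1 + 0.023×5.9 + 0.0262×3.6 + 0.0475×19) = 0.7646 kJ/s.
polychaete worms: E/h = 27/28 = 0.9643 kJ/s.
Since 0.9643 > R, including polychaete worms increases the long-run rate.

Yes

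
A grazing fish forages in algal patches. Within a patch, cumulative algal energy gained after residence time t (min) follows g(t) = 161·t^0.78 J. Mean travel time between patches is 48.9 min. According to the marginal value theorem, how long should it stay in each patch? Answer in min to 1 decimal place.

Optimal t* satisfies g'(t*) = g(t*)/(T + t*).
g'(t) = 0.78·161·t^-0.22. Setting 0.78·161·t^-0.22 = 161·t^0.78/(48.9+t) gives 0.78(48.9+t) = t, so 0.22·t = 0.78×48.9.
t* = 0.78×48.9/0.22 = 173.4 min.

173.4 min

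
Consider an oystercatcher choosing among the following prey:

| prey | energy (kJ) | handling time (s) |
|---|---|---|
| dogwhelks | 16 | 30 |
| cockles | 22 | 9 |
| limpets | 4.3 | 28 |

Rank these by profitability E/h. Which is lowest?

Profitability E/h (kJ/s): dogwhelks = 16/30 = 0.533, cockles = 22/9 = 2.44, limpets = 4.3/28 = 0.154.
Ranked: cockles > dogwhelks > limpets.

limpets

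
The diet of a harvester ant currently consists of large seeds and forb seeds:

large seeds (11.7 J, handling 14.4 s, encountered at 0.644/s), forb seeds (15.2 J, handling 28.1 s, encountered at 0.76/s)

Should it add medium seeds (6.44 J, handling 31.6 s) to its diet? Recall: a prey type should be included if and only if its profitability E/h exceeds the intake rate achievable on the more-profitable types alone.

No

On large seeds and forb seeds alone, R = ΣλE/(1+Σλh) = 19.09/31.63 = 0.6034 J/s.
Profitability of medium seeds: 6.44/31.6 = 0.2038 J/s.
0.2038 < 0.6034, so adding medium seeds would lower the average — exclude it.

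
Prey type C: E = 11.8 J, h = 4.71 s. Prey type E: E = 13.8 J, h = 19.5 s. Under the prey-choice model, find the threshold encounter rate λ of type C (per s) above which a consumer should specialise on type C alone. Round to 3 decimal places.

0.084 per s

The zero-one rule: include type E iff E₂/h₂ > λE₁/(1+λh₁). Equality gives the switch point.
λE₁h₂ = E₂ + λE₂h₁ ⇒ λ = E₂/(E₁h₂ − E₂h₁) = 13.8/(230.1 − 65) = 0.08358 per s.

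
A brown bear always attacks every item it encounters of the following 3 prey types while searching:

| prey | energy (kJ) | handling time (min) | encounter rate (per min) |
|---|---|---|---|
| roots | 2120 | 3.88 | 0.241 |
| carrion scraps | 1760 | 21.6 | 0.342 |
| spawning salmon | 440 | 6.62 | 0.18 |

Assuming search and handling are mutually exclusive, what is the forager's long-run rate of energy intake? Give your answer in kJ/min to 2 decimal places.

R = (0.241×2120 + 0.342×1760 + 0.18×440) / (1 + 0.241×3.88 + 0.342×21.6 + 0.18×6.62) = 1192/10.51 = 113.4 kJ/min.

113.38 kJ/min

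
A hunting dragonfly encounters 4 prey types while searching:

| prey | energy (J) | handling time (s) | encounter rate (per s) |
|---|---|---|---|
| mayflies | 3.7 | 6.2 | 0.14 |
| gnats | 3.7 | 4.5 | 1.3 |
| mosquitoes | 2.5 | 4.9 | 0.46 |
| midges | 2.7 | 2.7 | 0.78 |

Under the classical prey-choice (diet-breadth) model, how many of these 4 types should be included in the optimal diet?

E/h in descending order: midges 1, gnats 0.822, mayflies 0.597, mosquitoes 0.51 J/s. The optimal diet is the largest prefix of this list for which every included type satisfies E_i/h_i > R on the types above it.
Rate on top 1: 0.678. gnats: 0.822 > 0.678 → include.
Rate on top 2: 0.7722. mayflies: 0.597 < 0.7722 → exclude; stop.
Optimal diet: midges, gnats — 2 of 4 types.

2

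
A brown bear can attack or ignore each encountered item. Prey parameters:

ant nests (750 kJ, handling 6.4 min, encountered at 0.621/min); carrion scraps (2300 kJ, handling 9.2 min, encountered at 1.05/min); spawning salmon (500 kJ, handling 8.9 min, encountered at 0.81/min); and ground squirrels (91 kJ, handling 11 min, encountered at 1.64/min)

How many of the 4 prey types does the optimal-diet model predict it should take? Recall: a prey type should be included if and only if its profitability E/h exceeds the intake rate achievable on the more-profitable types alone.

1

Profitabilities (E/h, kJ/min): carrion scraps 250, ant nests 117, spawning salmon 56.2, ground squirrels 8.27. Add prey in this order while the next type's profitability exceeds the intake rate on those already taken.
Rate on top 1: 226.5. ant nests: 117 < 226.5 → exclude; stop.
Optimal diet: carrion scraps — 1 of 4 types.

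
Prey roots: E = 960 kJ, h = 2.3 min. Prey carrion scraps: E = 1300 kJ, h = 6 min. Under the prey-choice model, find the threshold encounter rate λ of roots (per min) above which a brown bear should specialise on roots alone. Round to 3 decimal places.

0.469 per min

At the threshold, the rate on roots alone equals the profitability of carrion scraps: λ·960/(1 + λ·2.3) = 1300/6 = 216.7.
Rearranging, λ(960 − 216.7×2.3) = 216.7, so λ = 216.7/461.7 = 0.4693 per min.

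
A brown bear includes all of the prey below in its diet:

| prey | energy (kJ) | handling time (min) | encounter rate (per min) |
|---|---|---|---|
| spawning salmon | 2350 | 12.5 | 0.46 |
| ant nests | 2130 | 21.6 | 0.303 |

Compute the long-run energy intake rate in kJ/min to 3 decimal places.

R = (0.46×2350 + 0.303×2130) / (1 + 0.46×12.5 + 0.303×21.6) = 1726/13.29 = 129.9 kJ/min.

129.855 kJ/min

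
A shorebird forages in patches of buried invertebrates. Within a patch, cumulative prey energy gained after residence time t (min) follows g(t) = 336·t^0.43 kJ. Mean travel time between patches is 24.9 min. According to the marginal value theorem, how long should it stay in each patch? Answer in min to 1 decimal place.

Optimal t* satisfies g'(t*) = g(t*)/(T + t*).
g'(t) = 0.43·336·t^-0.57. Setting 0.43·336·t^-0.57 = 336·t^0.43/(24.9+t) gives 0.43(24.9+t) = t, so 0.57·t = 0.43×24.9.
t* = 0.43×24.9/0.57 = 18.78 min.

18.8 min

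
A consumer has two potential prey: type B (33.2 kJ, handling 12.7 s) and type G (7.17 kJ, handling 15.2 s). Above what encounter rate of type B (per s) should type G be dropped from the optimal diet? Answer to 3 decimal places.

0.017 per s

At the threshold, the rate on type B alone equals the profitability of type G: λ·33.2/(1 + λ·12.7) = 7.17/15.2 = 0.4717.
Rearranging, λ(33.2 − 0.4717×12.7) = 0.4717, so λ = 0.4717/27.21 = 0.01734 per s.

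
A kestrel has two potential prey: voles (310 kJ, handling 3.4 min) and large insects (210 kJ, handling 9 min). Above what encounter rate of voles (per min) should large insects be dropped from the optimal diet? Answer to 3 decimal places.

The zero-one rule: include large insects iff E₂/h₂ > λE₁/(1+λh₁). Equality gives the switch point.
λE₁h₂ = E₂ + λE₂h₁ ⇒ λ = E₂/(E₁h₂ − E₂h₁) = 210/(2790 − 714) = 0.1012 per min.

0.101 per min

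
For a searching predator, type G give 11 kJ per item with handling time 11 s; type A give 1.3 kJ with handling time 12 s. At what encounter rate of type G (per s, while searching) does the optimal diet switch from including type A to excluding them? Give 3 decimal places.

0.011 per s

At the threshold, the rate on type G alone equals the profitability of type A: λ·11/(1 + λ·11) = 1.3/12 = 0.1083.
Rearranging, λ(11 − 0.1083×11) = 0.1083, so λ = 0.1083/9.808 = 0.01105 per s.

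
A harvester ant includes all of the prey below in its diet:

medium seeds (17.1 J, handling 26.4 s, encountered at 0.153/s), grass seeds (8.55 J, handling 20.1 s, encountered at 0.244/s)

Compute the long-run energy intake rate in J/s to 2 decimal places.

0.47 J/s

R = Σλ_iE_i / (1 + Σλ_ih_i)
Numerator: 0.153×17.1 + 0.244×8.55 = 4.703
Denominator: 1 + 0.153×26.4 + 0.244×20.1 = 9.944
R = 4.703/9.944 = 0.4729 J/s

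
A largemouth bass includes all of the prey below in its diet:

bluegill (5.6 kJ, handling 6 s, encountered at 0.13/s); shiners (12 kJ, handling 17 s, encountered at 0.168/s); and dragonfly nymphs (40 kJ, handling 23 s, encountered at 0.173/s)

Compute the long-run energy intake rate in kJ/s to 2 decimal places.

R = Σλ_iE_i / (1 + Σλ_ih_i)
Numerator: 0.13×5.6 + 0.168×12 + 0.173×40 = 9.664
Denominator: 1 + 0.13×6 + 0.168×17 + 0.173×23 = 8.615
R = 9.664/8.615 = 1.122 kJ/s

1.12 kJ/s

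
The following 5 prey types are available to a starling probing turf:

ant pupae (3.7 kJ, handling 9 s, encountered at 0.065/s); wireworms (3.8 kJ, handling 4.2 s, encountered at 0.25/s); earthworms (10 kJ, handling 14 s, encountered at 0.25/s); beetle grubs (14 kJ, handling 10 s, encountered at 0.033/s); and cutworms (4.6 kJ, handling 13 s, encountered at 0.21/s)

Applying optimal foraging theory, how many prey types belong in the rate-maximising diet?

E/h in descending order: beetle grubs 1.4, wireworms 0.905, earthworms 0.714, ant pupae 0.411, cutworms 0.354 kJ/s. The optimal diet is the largest prefix of this list for which every included type satisfies E_i/h_i > R on the types above it.
Rate on top 1: 0.3474. wireworms: 0.905 > 0.3474 → include.
Rate on top 2: 0.5933. earthworms: 0.714 > 0.5933 → include.
Rate on top 3: 0.6653. ant pupae: 0.411 < 0.6653 → exclude; stop.
Optimal diet: beetle grubs, wireworms, earthworms — 3 of 5 types.

3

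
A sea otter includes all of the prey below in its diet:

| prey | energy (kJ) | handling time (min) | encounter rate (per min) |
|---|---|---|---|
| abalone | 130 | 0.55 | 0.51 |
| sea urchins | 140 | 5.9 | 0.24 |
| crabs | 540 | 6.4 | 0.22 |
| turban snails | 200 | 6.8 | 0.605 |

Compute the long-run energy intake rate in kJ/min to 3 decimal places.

R = (0.51×130 + 0.24×140 + 0.22×540 + 0.605×200) / (1 + 0.51×0.55 + 0.24×5.9 + 0.22×6.4 + 0.605×6.8) = 339.7/8.218 = 41.33 kJ/min.

41.334 kJ/min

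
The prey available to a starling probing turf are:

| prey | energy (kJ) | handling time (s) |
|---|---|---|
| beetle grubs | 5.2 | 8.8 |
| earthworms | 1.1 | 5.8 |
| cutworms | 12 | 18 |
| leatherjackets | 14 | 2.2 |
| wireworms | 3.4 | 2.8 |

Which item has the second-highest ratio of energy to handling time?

Profitability E/h (kJ/s): beetle grubs = 5.2/8.8 = 0.591, earthworms = 1.1/5.8 = 0.19, cutworms = 12/18 = 0.667, leatherjackets = 14/2.2 = 6.36, wireworms = 3.4/2.8 = 1.21.
Ranked: leatherjackets > wireworms > cutworms > beetle grubs > earthworms.

wireworms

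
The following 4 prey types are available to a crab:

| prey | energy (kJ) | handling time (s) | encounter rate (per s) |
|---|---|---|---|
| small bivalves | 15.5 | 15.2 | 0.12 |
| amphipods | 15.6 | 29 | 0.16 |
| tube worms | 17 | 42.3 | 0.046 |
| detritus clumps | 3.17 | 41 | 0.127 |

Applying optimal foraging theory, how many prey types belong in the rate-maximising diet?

1

E/h in descending order: small bivalves 1.02, amphipods 0.538, tube worms 0.402, detritus clumps 0.0773 kJ/s. The optimal diet is the largest prefix of this list for which every included type satisfies E_i/h_i > R on the types above it.
Rate on top 1: 0.6586. amphipods: 0.538 < 0.6586 → exclude; stop.
Optimal diet: small bivalves — 1 of 4 types.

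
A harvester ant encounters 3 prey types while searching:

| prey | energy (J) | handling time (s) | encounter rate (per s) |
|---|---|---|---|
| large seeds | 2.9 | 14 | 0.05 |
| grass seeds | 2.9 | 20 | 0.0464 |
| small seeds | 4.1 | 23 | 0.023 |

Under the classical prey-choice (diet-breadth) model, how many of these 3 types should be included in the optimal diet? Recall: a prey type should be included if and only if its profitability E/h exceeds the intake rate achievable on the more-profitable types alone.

Rank by E/h (J/s): large seeds 0.207, small seeds 0.178, grass seeds 0.145. Include each in turn until the next type's E/h falls below the running intake rate.
Rate on top 1: 0.08529. small seeds: 0.178 > 0.08529 → include.
Rate on top 2: 0.1074. grass seeds: 0.145 > 0.1074 → include.
Optimal diet: large seeds, small seeds, grass seeds — 3 of 3 types.

3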